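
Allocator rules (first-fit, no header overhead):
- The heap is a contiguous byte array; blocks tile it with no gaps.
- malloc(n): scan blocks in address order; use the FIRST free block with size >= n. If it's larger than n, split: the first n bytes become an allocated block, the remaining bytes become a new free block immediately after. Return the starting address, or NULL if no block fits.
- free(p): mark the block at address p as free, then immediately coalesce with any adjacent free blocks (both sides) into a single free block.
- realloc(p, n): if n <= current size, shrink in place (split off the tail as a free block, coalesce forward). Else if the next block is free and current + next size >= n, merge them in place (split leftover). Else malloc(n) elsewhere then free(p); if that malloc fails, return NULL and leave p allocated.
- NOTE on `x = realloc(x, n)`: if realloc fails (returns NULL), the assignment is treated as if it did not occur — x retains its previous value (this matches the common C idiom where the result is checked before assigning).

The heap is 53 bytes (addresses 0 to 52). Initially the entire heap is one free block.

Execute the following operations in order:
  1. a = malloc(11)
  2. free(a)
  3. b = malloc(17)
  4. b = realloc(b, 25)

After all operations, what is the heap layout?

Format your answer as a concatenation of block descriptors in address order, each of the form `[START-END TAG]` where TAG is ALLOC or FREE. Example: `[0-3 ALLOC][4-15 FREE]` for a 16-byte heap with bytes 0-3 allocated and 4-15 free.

Answer: [0-24 ALLOC][25-52 FREE]

Derivation:
Op 1: a = malloc(11) -> a = 0; heap: [0-10 ALLOC][11-52 FREE]
Op 2: free(a) -> (freed a); heap: [0-52 FREE]
Op 3: b = malloc(17) -> b = 0; heap: [0-16 ALLOC][17-52 FREE]
Op 4: b = realloc(b, 25) -> b = 0; heap: [0-24 ALLOC][25-52 FREE]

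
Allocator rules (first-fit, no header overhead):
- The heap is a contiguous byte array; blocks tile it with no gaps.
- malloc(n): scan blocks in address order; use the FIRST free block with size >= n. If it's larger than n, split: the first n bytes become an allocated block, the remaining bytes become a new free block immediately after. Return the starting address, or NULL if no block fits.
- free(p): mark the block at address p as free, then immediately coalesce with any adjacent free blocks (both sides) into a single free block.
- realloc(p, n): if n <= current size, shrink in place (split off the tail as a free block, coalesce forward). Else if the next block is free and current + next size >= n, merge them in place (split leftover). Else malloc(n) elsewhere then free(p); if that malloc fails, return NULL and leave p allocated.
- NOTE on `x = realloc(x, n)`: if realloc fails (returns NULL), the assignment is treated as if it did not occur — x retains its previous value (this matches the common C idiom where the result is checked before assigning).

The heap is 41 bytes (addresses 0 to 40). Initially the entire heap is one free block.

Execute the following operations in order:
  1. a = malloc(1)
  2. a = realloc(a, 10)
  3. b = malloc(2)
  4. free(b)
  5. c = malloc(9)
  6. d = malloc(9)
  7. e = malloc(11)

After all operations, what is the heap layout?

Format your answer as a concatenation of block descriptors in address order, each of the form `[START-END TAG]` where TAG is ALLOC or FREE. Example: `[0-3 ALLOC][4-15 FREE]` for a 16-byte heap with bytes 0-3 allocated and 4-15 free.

Answer: [0-9 ALLOC][10-18 ALLOC][19-27 ALLOC][28-38 ALLOC][39-40 FREE]

Derivation:
Op 1: a = malloc(1) -> a = 0; heap: [0-0 ALLOC][1-40 FREE]
Op 2: a = realloc(a, 10) -> a = 0; heap: [0-9 ALLOC][10-40 FREE]
Op 3: b = malloc(2) -> b = 10; heap: [0-9 ALLOC][10-11 ALLOC][12-40 FREE]
Op 4: free(b) -> (freed b); heap: [0-9 ALLOC][10-40 FREE]
Op 5: c = malloc(9) -> c = 10; heap: [0-9 ALLOC][10-18 ALLOC][19-40 FREE]
Op 6: d = malloc(9) -> d = 19; heap: [0-9 ALLOC][10-18 ALLOC][19-27 ALLOC][28-40 FREE]
Op 7: e = malloc(11) -> e = 28; heap: [0-9 ALLOC][10-18 ALLOC][19-27 ALLOC][28-38 ALLOC][39-40 FREE]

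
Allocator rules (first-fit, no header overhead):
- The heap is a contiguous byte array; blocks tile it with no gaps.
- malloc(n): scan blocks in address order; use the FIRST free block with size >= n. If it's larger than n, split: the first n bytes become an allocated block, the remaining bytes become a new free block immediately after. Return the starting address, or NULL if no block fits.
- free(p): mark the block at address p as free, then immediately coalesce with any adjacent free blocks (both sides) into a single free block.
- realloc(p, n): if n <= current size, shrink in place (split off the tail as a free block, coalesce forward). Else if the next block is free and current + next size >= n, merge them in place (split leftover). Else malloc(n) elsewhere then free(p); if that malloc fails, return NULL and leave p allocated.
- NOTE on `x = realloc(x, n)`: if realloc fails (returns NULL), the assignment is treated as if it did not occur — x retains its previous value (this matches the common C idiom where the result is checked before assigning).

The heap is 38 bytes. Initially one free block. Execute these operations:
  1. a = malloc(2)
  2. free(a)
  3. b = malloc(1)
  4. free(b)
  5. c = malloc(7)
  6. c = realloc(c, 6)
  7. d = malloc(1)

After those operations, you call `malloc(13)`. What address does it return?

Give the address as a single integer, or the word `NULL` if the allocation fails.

Answer: 7

Derivation:
Op 1: a = malloc(2) -> a = 0; heap: [0-1 ALLOC][2-37 FREE]
Op 2: free(a) -> (freed a); heap: [0-37 FREE]
Op 3: b = malloc(1) -> b = 0; heap: [0-0 ALLOC][1-37 FREE]
Op 4: free(b) -> (freed b); heap: [0-37 FREE]
Op 5: c = malloc(7) -> c = 0; heap: [0-6 ALLOC][7-37 FREE]
Op 6: c = realloc(c, 6) -> c = 0; heap: [0-5 ALLOC][6-37 FREE]
Op 7: d = malloc(1) -> d = 6; heap: [0-5 ALLOC][6-6 ALLOC][7-37 FREE]
malloc(13): first-fit scan over [0-5 ALLOC][6-6 ALLOC][7-37 FREE] -> 7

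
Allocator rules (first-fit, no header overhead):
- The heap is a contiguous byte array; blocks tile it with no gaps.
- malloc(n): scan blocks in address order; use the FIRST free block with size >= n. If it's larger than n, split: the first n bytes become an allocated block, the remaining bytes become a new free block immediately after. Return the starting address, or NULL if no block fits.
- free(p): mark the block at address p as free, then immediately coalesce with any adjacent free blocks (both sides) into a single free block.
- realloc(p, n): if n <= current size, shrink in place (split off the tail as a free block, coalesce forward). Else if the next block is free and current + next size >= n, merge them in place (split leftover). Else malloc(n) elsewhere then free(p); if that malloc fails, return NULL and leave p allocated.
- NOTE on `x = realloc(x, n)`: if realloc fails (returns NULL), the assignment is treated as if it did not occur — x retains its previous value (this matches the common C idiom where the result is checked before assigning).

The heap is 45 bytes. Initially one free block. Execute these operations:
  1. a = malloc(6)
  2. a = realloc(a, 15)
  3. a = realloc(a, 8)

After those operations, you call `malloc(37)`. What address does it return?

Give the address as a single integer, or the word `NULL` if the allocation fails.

Op 1: a = malloc(6) -> a = 0; heap: [0-5 ALLOC][6-44 FREE]
Op 2: a = realloc(a, 15) -> a = 0; heap: [0-14 ALLOC][15-44 FREE]
Op 3: a = realloc(a, 8) -> a = 0; heap: [0-7 ALLOC][8-44 FREE]
malloc(37): first-fit scan over [0-7 ALLOC][8-44 FREE] -> 8

Answer: 8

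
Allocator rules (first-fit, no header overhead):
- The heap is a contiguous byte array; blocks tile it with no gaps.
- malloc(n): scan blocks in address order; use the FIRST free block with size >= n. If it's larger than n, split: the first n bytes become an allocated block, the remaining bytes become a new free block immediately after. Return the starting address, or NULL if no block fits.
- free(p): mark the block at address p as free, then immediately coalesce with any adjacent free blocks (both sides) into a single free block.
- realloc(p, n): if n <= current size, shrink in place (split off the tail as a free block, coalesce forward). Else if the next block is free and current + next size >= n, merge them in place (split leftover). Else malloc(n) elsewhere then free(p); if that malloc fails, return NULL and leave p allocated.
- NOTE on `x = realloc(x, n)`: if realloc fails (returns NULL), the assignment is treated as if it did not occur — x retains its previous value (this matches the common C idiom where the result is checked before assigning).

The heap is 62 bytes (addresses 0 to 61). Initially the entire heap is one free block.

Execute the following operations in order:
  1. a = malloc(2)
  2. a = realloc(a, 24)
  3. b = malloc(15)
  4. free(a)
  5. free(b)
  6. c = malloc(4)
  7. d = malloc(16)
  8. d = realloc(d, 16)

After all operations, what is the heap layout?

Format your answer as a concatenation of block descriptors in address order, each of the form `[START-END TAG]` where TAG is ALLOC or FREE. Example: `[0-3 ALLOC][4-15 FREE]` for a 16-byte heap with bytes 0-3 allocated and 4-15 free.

Answer: [0-3 ALLOC][4-19 ALLOC][20-61 FREE]

Derivation:
Op 1: a = malloc(2) -> a = 0; heap: [0-1 ALLOC][2-61 FREE]
Op 2: a = realloc(a, 24) -> a = 0; heap: [0-23 ALLOC][24-61 FREE]
Op 3: b = malloc(15) -> b = 24; heap: [0-23 ALLOC][24-38 ALLOC][39-61 FREE]
Op 4: free(a) -> (freed a); heap: [0-23 FREE][24-38 ALLOC][39-61 FREE]
Op 5: free(b) -> (freed b); heap: [0-61 FREE]
Op 6: c = malloc(4) -> c = 0; heap: [0-3 ALLOC][4-61 FREE]
Op 7: d = malloc(16) -> d = 4; heap: [0-3 ALLOC][4-19 ALLOC][20-61 FREE]
Op 8: d = realloc(d, 16) -> d = 4; heap: [0-3 ALLOC][4-19 ALLOC][20-61 FREE]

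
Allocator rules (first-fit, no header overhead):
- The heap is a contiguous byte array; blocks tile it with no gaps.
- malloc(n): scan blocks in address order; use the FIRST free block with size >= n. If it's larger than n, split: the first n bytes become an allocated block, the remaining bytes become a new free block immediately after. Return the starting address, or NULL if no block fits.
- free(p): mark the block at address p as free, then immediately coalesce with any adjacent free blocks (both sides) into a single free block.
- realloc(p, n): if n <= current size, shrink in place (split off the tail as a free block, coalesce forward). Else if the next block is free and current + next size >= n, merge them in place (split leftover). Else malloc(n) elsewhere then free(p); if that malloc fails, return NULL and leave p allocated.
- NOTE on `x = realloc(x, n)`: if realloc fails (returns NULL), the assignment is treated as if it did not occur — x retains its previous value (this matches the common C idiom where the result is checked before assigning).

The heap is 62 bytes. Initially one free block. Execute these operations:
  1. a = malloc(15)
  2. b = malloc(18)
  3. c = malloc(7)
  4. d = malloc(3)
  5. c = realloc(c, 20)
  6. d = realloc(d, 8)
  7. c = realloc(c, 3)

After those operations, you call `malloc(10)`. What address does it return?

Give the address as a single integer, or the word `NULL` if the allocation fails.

Op 1: a = malloc(15) -> a = 0; heap: [0-14 ALLOC][15-61 FREE]
Op 2: b = malloc(18) -> b = 15; heap: [0-14 ALLOC][15-32 ALLOC][33-61 FREE]
Op 3: c = malloc(7) -> c = 33; heap: [0-14 ALLOC][15-32 ALLOC][33-39 ALLOC][40-61 FREE]
Op 4: d = malloc(3) -> d = 40; heap: [0-14 ALLOC][15-32 ALLOC][33-39 ALLOC][40-42 ALLOC][43-61 FREE]
Op 5: c = realloc(c, 20) -> NULL (c unchanged); heap: [0-14 ALLOC][15-32 ALLOC][33-39 ALLOC][40-42 ALLOC][43-61 FREE]
Op 6: d = realloc(d, 8) -> d = 40; heap: [0-14 ALLOC][15-32 ALLOC][33-39 ALLOC][40-47 ALLOC][48-61 FREE]
Op 7: c = realloc(c, 3) -> c = 33; heap: [0-14 ALLOC][15-32 ALLOC][33-35 ALLOC][36-39 FREE][40-47 ALLOC][48-61 FREE]
malloc(10): first-fit scan over [0-14 ALLOC][15-32 ALLOC][33-35 ALLOC][36-39 FREE][40-47 ALLOC][48-61 FREE] -> 48

Answer: 48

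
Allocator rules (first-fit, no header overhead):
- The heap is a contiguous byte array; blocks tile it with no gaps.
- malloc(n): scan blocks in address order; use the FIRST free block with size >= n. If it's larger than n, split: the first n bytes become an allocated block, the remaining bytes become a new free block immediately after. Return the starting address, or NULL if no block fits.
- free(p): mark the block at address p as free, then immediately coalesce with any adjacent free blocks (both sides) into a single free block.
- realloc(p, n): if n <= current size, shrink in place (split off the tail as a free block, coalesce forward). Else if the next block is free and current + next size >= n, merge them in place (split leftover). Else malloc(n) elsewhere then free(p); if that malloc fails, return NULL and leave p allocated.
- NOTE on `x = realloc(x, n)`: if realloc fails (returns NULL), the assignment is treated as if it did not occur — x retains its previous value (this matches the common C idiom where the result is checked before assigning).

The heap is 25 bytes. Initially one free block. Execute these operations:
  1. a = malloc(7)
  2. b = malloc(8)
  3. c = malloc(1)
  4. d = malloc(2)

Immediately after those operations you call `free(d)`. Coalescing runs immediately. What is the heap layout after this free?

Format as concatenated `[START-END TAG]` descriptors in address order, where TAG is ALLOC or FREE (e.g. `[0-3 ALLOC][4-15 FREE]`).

Op 1: a = malloc(7) -> a = 0; heap: [0-6 ALLOC][7-24 FREE]
Op 2: b = malloc(8) -> b = 7; heap: [0-6 ALLOC][7-14 ALLOC][15-24 FREE]
Op 3: c = malloc(1) -> c = 15; heap: [0-6 ALLOC][7-14 ALLOC][15-15 ALLOC][16-24 FREE]
Op 4: d = malloc(2) -> d = 16; heap: [0-6 ALLOC][7-14 ALLOC][15-15 ALLOC][16-17 ALLOC][18-24 FREE]
free(d): d = 16 -> block [16-17 ALLOC]; mark free, coalesce with adjacent free neighbors -> [0-6 ALLOC][7-14 ALLOC][15-15 ALLOC][16-24 FREE]

Answer: [0-6 ALLOC][7-14 ALLOC][15-15 ALLOC][16-24 FREE]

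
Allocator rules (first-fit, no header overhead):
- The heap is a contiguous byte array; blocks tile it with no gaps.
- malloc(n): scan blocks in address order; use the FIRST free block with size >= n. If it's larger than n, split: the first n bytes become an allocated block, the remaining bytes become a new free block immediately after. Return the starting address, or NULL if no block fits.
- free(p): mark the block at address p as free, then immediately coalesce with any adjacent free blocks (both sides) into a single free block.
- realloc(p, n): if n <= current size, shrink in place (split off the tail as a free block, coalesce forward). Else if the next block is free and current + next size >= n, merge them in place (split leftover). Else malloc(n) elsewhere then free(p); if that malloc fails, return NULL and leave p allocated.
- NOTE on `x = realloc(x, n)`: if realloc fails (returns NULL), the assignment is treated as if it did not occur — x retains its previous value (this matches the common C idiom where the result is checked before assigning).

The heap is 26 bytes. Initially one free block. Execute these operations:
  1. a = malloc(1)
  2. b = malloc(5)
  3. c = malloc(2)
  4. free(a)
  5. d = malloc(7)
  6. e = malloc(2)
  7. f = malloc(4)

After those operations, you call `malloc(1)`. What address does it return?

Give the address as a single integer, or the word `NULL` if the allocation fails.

Op 1: a = malloc(1) -> a = 0; heap: [0-0 ALLOC][1-25 FREE]
Op 2: b = malloc(5) -> b = 1; heap: [0-0 ALLOC][1-5 ALLOC][6-25 FREE]
Op 3: c = malloc(2) -> c = 6; heap: [0-0 ALLOC][1-5 ALLOC][6-7 ALLOC][8-25 FREE]
Op 4: free(a) -> (freed a); heap: [0-0 FREE][1-5 ALLOC][6-7 ALLOC][8-25 FREE]
Op 5: d = malloc(7) -> d = 8; heap: [0-0 FREE][1-5 ALLOC][6-7 ALLOC][8-14 ALLOC][15-25 FREE]
Op 6: e = malloc(2) -> e = 15; heap: [0-0 FREE][1-5 ALLOC][6-7 ALLOC][8-14 ALLOC][15-16 ALLOC][17-25 FREE]
Op 7: f = malloc(4) -> f = 17; heap: [0-0 FREE][1-5 ALLOC][6-7 ALLOC][8-14 ALLOC][15-16 ALLOC][17-20 ALLOC][21-25 FREE]
malloc(1): first-fit scan over [0-0 FREE][1-5 ALLOC][6-7 ALLOC][8-14 ALLOC][15-16 ALLOC][17-20 ALLOC][21-25 FREE] -> 0

Answer: 0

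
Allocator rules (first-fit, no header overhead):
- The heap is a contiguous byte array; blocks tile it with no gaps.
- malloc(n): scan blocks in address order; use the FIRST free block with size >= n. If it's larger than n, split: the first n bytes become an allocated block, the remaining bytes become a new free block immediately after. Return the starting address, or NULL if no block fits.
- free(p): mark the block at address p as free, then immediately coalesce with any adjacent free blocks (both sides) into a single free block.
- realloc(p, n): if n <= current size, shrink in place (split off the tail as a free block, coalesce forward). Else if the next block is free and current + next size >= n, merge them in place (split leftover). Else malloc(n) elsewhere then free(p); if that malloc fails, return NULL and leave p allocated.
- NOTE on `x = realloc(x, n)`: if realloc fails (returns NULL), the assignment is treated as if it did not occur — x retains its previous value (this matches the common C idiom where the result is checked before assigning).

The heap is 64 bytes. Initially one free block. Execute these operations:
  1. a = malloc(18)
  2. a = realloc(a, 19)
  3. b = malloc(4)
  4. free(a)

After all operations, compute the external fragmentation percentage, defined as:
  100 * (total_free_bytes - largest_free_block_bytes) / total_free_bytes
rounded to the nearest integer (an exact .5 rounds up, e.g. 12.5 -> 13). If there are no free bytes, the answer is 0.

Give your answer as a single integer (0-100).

Op 1: a = malloc(18) -> a = 0; heap: [0-17 ALLOC][18-63 FREE]
Op 2: a = realloc(a, 19) -> a = 0; heap: [0-18 ALLOC][19-63 FREE]
Op 3: b = malloc(4) -> b = 19; heap: [0-18 ALLOC][19-22 ALLOC][23-63 FREE]
Op 4: free(a) -> (freed a); heap: [0-18 FREE][19-22 ALLOC][23-63 FREE]
Free blocks: [19 41] total_free=60 largest=41 -> 100*(60-41)/60 = 1900/60 ≈ 31.667 -> rounds to 32

Answer: 32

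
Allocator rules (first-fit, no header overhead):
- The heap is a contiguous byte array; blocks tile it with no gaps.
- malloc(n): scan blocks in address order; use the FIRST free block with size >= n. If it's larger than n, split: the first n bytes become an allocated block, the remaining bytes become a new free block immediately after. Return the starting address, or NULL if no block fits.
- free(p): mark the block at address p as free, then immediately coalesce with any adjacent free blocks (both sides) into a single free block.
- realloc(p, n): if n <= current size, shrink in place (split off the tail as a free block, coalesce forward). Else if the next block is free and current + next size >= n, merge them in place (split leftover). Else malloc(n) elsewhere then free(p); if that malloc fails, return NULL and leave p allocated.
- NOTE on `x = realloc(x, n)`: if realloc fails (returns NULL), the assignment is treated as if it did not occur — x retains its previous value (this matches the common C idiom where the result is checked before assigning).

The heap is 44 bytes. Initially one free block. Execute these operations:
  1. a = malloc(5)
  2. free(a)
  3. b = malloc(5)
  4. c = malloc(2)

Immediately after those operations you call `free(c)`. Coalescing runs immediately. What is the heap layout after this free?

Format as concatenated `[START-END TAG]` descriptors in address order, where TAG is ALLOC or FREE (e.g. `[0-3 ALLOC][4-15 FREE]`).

Op 1: a = malloc(5) -> a = 0; heap: [0-4 ALLOC][5-43 FREE]
Op 2: free(a) -> (freed a); heap: [0-43 FREE]
Op 3: b = malloc(5) -> b = 0; heap: [0-4 ALLOC][5-43 FREE]
Op 4: c = malloc(2) -> c = 5; heap: [0-4 ALLOC][5-6 ALLOC][7-43 FREE]
free(c): c = 5 -> block [5-6 ALLOC]; mark free, coalesce with adjacent free neighbors -> [0-4 ALLOC][5-43 FREE]

Answer: [0-4 ALLOC][5-43 FREE]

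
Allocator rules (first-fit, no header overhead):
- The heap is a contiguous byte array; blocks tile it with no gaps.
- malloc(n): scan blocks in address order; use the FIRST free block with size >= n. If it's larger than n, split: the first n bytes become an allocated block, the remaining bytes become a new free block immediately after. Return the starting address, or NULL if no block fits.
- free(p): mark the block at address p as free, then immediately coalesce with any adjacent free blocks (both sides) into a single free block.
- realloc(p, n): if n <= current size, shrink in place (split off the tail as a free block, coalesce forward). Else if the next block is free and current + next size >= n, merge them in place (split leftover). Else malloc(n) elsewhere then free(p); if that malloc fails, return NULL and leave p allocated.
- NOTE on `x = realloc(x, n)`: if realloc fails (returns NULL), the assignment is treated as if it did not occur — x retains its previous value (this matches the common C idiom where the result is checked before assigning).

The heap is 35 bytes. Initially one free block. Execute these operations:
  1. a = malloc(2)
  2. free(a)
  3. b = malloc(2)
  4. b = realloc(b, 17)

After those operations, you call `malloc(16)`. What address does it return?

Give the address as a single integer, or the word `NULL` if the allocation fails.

Answer: 17

Derivation:
Op 1: a = malloc(2) -> a = 0; heap: [0-1 ALLOC][2-34 FREE]
Op 2: free(a) -> (freed a); heap: [0-34 FREE]
Op 3: b = malloc(2) -> b = 0; heap: [0-1 ALLOC][2-34 FREE]
Op 4: b = realloc(b, 17) -> b = 0; heap: [0-16 ALLOC][17-34 FREE]
malloc(16): first-fit scan over [0-16 ALLOC][17-34 FREE] -> 17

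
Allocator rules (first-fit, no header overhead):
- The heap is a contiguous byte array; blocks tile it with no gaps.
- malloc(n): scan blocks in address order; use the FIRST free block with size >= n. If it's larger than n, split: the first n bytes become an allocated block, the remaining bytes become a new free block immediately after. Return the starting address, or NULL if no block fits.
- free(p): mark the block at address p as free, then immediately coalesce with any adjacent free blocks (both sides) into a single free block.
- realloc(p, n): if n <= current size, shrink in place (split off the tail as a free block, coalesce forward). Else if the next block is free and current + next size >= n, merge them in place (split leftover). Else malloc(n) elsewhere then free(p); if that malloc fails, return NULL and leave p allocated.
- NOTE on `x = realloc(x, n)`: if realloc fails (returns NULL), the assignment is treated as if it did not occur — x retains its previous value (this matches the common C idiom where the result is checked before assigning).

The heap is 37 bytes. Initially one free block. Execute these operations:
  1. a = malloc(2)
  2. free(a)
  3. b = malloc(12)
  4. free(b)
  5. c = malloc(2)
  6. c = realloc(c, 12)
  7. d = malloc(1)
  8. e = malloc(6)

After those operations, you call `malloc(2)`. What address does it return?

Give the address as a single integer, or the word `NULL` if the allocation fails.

Answer: 19

Derivation:
Op 1: a = malloc(2) -> a = 0; heap: [0-1 ALLOC][2-36 FREE]
Op 2: free(a) -> (freed a); heap: [0-36 FREE]
Op 3: b = malloc(12) -> b = 0; heap: [0-11 ALLOC][12-36 FREE]
Op 4: free(b) -> (freed b); heap: [0-36 FREE]
Op 5: c = malloc(2) -> c = 0; heap: [0-1 ALLOC][2-36 FREE]
Op 6: c = realloc(c, 12) -> c = 0; heap: [0-11 ALLOC][12-36 FREE]
Op 7: d = malloc(1) -> d = 12; heap: [0-11 ALLOC][12-12 ALLOC][13-36 FREE]
Op 8: e = malloc(6) -> e = 13; heap: [0-11 ALLOC][12-12 ALLOC][13-18 ALLOC][19-36 FREE]
malloc(2): first-fit scan over [0-11 ALLOC][12-12 ALLOC][13-18 ALLOC][19-36 FREE] -> 19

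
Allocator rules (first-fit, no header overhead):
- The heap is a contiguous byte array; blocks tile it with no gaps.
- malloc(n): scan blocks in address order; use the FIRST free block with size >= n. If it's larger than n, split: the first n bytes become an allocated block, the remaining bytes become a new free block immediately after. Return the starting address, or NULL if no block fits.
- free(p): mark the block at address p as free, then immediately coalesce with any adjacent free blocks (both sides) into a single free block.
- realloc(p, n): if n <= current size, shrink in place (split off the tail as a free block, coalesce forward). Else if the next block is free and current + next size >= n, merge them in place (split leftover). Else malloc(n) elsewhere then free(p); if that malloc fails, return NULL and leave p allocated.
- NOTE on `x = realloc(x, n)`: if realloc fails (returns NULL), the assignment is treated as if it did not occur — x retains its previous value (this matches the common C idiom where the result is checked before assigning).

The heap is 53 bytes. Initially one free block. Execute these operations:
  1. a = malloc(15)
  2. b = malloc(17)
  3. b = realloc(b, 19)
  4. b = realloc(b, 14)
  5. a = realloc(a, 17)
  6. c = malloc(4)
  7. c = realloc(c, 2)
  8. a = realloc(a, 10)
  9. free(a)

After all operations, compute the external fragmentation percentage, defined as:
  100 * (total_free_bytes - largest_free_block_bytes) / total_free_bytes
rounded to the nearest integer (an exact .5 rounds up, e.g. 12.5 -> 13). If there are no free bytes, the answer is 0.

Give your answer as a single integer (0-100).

Op 1: a = malloc(15) -> a = 0; heap: [0-14 ALLOC][15-52 FREE]
Op 2: b = malloc(17) -> b = 15; heap: [0-14 ALLOC][15-31 ALLOC][32-52 FREE]
Op 3: b = realloc(b, 19) -> b = 15; heap: [0-14 ALLOC][15-33 ALLOC][34-52 FREE]
Op 4: b = realloc(b, 14) -> b = 15; heap: [0-14 ALLOC][15-28 ALLOC][29-52 FREE]
Op 5: a = realloc(a, 17) -> a = 29; heap: [0-14 FREE][15-28 ALLOC][29-45 ALLOC][46-52 FREE]
Op 6: c = malloc(4) -> c = 0; heap: [0-3 ALLOC][4-14 FREE][15-28 ALLOC][29-45 ALLOC][46-52 FREE]
Op 7: c = realloc(c, 2) -> c = 0; heap: [0-1 ALLOC][2-14 FREE][15-28 ALLOC][29-45 ALLOC][46-52 FREE]
Op 8: a = realloc(a, 10) -> a = 29; heap: [0-1 ALLOC][2-14 FREE][15-28 ALLOC][29-38 ALLOC][39-52 FREE]
Op 9: free(a) -> (freed a); heap: [0-1 ALLOC][2-14 FREE][15-28 ALLOC][29-52 FREE]
Free blocks: [13 24] total_free=37 largest=24 -> 100*(37-24)/37 = 1300/37 ≈ 35.135 -> rounds to 35

Answer: 35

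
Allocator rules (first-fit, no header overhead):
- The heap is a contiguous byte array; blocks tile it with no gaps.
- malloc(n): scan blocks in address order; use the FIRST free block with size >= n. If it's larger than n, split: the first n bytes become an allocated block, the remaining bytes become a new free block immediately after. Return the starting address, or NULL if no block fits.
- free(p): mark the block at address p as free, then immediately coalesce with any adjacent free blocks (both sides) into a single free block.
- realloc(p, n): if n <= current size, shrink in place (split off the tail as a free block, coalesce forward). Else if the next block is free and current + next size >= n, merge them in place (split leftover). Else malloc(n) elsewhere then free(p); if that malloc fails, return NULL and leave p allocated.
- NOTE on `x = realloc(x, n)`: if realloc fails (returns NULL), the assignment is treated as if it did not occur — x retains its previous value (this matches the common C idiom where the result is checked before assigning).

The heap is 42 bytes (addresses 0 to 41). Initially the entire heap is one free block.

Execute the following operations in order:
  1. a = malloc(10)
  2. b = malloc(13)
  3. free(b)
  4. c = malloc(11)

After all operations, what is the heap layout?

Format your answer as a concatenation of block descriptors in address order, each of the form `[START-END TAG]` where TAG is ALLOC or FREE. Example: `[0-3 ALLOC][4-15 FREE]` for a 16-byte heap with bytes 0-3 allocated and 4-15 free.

Op 1: a = malloc(10) -> a = 0; heap: [0-9 ALLOC][10-41 FREE]
Op 2: b = malloc(13) -> b = 10; heap: [0-9 ALLOC][10-22 ALLOC][23-41 FREE]
Op 3: free(b) -> (freed b); heap: [0-9 ALLOC][10-41 FREE]
Op 4: c = malloc(11) -> c = 10; heap: [0-9 ALLOC][10-20 ALLOC][21-41 FREE]

Answer: [0-9 ALLOC][10-20 ALLOC][21-41 FREE]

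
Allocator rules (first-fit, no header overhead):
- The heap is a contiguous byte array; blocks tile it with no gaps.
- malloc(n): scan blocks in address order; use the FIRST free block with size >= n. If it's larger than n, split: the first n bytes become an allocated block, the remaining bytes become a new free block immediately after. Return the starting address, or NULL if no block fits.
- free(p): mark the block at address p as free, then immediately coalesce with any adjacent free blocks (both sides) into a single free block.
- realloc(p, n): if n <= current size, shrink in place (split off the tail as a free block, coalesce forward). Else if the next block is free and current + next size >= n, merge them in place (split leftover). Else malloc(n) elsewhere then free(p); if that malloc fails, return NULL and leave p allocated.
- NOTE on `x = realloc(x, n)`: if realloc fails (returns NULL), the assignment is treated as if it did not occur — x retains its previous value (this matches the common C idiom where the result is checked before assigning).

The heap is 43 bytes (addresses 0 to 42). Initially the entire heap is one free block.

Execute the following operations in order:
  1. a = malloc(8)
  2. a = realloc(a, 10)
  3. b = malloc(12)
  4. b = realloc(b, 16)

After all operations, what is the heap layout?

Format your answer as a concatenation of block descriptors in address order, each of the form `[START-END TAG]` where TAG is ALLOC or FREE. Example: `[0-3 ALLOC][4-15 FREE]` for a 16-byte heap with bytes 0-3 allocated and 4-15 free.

Answer: [0-9 ALLOC][10-25 ALLOC][26-42 FREE]

Derivation:
Op 1: a = malloc(8) -> a = 0; heap: [0-7 ALLOC][8-42 FREE]
Op 2: a = realloc(a, 10) -> a = 0; heap: [0-9 ALLOC][10-42 FREE]
Op 3: b = malloc(12) -> b = 10; heap: [0-9 ALLOC][10-21 ALLOC][22-42 FREE]
Op 4: b = realloc(b, 16) -> b = 10; heap: [0-9 ALLOC][10-25 ALLOC][26-42 FREE]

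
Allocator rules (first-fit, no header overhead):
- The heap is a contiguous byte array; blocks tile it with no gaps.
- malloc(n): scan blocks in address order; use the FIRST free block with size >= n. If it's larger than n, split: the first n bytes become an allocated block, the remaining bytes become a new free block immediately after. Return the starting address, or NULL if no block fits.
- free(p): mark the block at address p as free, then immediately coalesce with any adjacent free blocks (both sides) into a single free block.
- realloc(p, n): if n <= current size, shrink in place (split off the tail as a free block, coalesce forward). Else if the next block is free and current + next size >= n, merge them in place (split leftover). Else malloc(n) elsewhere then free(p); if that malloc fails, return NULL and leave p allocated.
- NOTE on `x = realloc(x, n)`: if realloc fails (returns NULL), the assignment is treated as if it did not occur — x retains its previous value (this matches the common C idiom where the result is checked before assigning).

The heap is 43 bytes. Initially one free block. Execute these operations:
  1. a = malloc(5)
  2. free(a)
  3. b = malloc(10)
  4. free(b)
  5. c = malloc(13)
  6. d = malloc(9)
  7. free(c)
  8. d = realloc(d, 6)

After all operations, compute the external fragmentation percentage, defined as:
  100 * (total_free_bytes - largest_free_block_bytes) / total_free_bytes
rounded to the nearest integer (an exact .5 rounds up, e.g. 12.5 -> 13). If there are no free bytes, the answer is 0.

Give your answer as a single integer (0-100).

Answer: 35

Derivation:
Op 1: a = malloc(5) -> a = 0; heap: [0-4 ALLOC][5-42 FREE]
Op 2: free(a) -> (freed a); heap: [0-42 FREE]
Op 3: b = malloc(10) -> b = 0; heap: [0-9 ALLOC][10-42 FREE]
Op 4: free(b) -> (freed b); heap: [0-42 FREE]
Op 5: c = malloc(13) -> c = 0; heap: [0-12 ALLOC][13-42 FREE]
Op 6: d = malloc(9) -> d = 13; heap: [0-12 ALLOC][13-21 ALLOC][22-42 FREE]
Op 7: free(c) -> (freed c); heap: [0-12 FREE][13-21 ALLOC][22-42 FREE]
Op 8: d = realloc(d, 6) -> d = 13; heap: [0-12 FREE][13-18 ALLOC][19-42 FREE]
Free blocks: [13 24] total_free=37 largest=24 -> 100*(37-24)/37 = 1300/37 ≈ 35.135 -> rounds to 35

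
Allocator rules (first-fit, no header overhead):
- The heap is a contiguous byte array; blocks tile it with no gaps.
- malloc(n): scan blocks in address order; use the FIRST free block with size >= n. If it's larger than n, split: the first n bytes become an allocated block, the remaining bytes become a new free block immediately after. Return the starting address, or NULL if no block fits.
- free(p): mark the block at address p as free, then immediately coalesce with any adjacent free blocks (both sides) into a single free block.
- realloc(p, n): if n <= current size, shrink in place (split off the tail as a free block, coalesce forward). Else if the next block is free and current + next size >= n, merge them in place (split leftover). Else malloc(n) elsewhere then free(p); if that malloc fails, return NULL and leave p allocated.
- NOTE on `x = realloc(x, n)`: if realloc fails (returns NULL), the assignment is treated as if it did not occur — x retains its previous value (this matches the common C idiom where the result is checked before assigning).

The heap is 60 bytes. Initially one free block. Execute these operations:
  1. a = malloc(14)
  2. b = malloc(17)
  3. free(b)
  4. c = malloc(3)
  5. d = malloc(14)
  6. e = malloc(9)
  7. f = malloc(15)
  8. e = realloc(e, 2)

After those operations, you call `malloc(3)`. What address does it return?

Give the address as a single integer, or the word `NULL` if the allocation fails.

Answer: 33

Derivation:
Op 1: a = malloc(14) -> a = 0; heap: [0-13 ALLOC][14-59 FREE]
Op 2: b = malloc(17) -> b = 14; heap: [0-13 ALLOC][14-30 ALLOC][31-59 FREE]
Op 3: free(b) -> (freed b); heap: [0-13 ALLOC][14-59 FREE]
Op 4: c = malloc(3) -> c = 14; heap: [0-13 ALLOC][14-16 ALLOC][17-59 FREE]
Op 5: d = malloc(14) -> d = 17; heap: [0-13 ALLOC][14-16 ALLOC][17-30 ALLOC][31-59 FREE]
Op 6: e = malloc(9) -> e = 31; heap: [0-13 ALLOC][14-16 ALLOC][17-30 ALLOC][31-39 ALLOC][40-59 FREE]
Op 7: f = malloc(15) -> f = 40; heap: [0-13 ALLOC][14-16 ALLOC][17-30 ALLOC][31-39 ALLOC][40-54 ALLOC][55-59 FREE]
Op 8: e = realloc(e, 2) -> e = 31; heap: [0-13 ALLOC][14-16 ALLOC][17-30 ALLOC][31-32 ALLOC][33-39 FREE][40-54 ALLOC][55-59 FREE]
malloc(3): first-fit scan over [0-13 ALLOC][14-16 ALLOC][17-30 ALLOC][31-32 ALLOC][33-39 FREE][40-54 ALLOC][55-59 FREE] -> 33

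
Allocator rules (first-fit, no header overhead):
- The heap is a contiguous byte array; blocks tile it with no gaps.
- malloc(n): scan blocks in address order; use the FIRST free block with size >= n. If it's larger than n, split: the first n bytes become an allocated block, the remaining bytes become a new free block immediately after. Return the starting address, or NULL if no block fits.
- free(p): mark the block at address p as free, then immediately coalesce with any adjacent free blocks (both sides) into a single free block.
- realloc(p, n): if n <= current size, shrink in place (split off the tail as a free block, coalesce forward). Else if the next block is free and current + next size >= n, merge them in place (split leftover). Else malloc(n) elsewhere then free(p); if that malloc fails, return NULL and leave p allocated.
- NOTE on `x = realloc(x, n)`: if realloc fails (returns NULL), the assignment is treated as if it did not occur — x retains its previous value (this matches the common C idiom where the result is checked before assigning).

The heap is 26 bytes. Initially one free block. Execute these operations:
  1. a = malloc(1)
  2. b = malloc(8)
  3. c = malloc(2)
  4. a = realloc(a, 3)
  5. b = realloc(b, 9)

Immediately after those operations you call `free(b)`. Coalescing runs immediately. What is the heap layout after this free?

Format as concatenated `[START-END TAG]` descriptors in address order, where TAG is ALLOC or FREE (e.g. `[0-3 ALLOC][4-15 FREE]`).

Op 1: a = malloc(1) -> a = 0; heap: [0-0 ALLOC][1-25 FREE]
Op 2: b = malloc(8) -> b = 1; heap: [0-0 ALLOC][1-8 ALLOC][9-25 FREE]
Op 3: c = malloc(2) -> c = 9; heap: [0-0 ALLOC][1-8 ALLOC][9-10 ALLOC][11-25 FREE]
Op 4: a = realloc(a, 3) -> a = 11; heap: [0-0 FREE][1-8 ALLOC][9-10 ALLOC][11-13 ALLOC][14-25 FREE]
Op 5: b = realloc(b, 9) -> b = 14; heap: [0-8 FREE][9-10 ALLOC][11-13 ALLOC][14-22 ALLOC][23-25 FREE]
free(b): b = 14 -> block [14-22 ALLOC]; mark free, coalesce with adjacent free neighbors -> [0-8 FREE][9-10 ALLOC][11-13 ALLOC][14-25 FREE]

Answer: [0-8 FREE][9-10 ALLOC][11-13 ALLOC][14-25 FREE]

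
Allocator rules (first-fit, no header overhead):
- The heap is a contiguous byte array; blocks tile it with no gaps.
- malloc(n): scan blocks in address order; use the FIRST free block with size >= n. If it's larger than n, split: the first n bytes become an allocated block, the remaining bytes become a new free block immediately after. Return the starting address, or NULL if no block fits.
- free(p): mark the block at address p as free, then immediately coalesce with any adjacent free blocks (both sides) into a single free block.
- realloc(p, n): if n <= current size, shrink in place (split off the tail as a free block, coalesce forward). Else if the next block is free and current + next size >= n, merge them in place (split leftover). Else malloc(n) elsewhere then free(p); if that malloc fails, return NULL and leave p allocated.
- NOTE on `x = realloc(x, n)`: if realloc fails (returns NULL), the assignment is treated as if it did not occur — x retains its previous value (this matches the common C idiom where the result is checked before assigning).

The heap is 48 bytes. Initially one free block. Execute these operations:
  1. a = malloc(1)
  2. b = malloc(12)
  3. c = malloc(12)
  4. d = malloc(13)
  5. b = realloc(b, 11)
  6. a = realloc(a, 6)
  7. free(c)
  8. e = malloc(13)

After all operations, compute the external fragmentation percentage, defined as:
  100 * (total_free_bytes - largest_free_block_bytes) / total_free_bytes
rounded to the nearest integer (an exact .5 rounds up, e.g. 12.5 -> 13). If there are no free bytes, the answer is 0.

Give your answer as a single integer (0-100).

Op 1: a = malloc(1) -> a = 0; heap: [0-0 ALLOC][1-47 FREE]
Op 2: b = malloc(12) -> b = 1; heap: [0-0 ALLOC][1-12 ALLOC][13-47 FREE]
Op 3: c = malloc(12) -> c = 13; heap: [0-0 ALLOC][1-12 ALLOC][13-24 ALLOC][25-47 FREE]
Op 4: d = malloc(13) -> d = 25; heap: [0-0 ALLOC][1-12 ALLOC][13-24 ALLOC][25-37 ALLOC][38-47 FREE]
Op 5: b = realloc(b, 11) -> b = 1; heap: [0-0 ALLOC][1-11 ALLOC][12-12 FREE][13-24 ALLOC][25-37 ALLOC][38-47 FREE]
Op 6: a = realloc(a, 6) -> a = 38; heap: [0-0 FREE][1-11 ALLOC][12-12 FREE][13-24 ALLOC][25-37 ALLOC][38-43 ALLOC][44-47 FREE]
Op 7: free(c) -> (freed c); heap: [0-0 FREE][1-11 ALLOC][12-24 FREE][25-37 ALLOC][38-43 ALLOC][44-47 FREE]
Op 8: e = malloc(13) -> e = 12; heap: [0-0 FREE][1-11 ALLOC][12-24 ALLOC][25-37 ALLOC][38-43 ALLOC][44-47 FREE]
Free blocks: [1 4] total_free=5 largest=4 -> 100*(5-4)/5 = 100/5 = 20

Answer: 20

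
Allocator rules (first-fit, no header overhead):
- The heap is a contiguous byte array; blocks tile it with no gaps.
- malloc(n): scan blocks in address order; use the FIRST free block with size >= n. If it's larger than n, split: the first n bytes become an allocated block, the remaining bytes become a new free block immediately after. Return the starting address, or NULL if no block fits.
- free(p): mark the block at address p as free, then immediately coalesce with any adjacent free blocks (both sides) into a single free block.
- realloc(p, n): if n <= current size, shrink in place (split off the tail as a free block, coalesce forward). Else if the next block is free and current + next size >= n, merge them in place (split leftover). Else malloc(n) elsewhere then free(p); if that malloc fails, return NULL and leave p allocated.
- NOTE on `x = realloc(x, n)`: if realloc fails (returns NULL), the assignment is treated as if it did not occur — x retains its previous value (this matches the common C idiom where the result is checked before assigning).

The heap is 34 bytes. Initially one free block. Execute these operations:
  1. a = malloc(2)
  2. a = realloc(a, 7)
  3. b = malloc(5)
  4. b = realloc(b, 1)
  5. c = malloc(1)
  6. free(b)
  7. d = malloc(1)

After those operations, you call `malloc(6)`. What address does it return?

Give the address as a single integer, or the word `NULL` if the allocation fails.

Op 1: a = malloc(2) -> a = 0; heap: [0-1 ALLOC][2-33 FREE]
Op 2: a = realloc(a, 7) -> a = 0; heap: [0-6 ALLOC][7-33 FREE]
Op 3: b = malloc(5) -> b = 7; heap: [0-6 ALLOC][7-11 ALLOC][12-33 FREE]
Op 4: b = realloc(b, 1) -> b = 7; heap: [0-6 ALLOC][7-7 ALLOC][8-33 FREE]
Op 5: c = malloc(1) -> c = 8; heap: [0-6 ALLOC][7-7 ALLOC][8-8 ALLOC][9-33 FREE]
Op 6: free(b) -> (freed b); heap: [0-6 ALLOC][7-7 FREE][8-8 ALLOC][9-33 FREE]
Op 7: d = malloc(1) -> d = 7; heap: [0-6 ALLOC][7-7 ALLOC][8-8 ALLOC][9-33 FREE]
malloc(6): first-fit scan over [0-6 ALLOC][7-7 ALLOC][8-8 ALLOC][9-33 FREE] -> 9

Answer: 9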